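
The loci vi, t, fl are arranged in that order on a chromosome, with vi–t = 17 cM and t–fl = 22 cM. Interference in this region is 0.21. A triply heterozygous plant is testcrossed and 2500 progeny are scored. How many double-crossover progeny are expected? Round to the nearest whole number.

Map distances give recombination frequencies of 0.170 and 0.220 for the two intervals.
With interference 0.21 (so coincidence = 0.79), expected double-crossover frequency = 0.170 × 0.220 × 0.79 = 0.02955.
Expected number = 0.02955 × 2500 = 73.87 ≈ 74.

74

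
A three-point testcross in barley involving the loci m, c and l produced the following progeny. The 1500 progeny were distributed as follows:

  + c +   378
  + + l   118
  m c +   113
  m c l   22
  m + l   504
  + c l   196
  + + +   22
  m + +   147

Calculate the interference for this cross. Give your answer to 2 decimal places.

0.38

The two most frequent reciprocal classes, m + l and + c +, are the parental types, so the F1 was m + l / + c +.
The two rarest classes, m c l and + + +, are the double crossovers. Comparing them with the parentals, only the c allele has switched, so c is the middle locus and the order is l – c – m.
l–c: (343 + 44)/1500 = 0.2580; c–m: (231 + 44)/1500 = 0.1833.
Expected DCO frequency = 0.2580 × 0.1833 ≈ 0.04729; observed = 44/1500 ≈ 0.02933.
Coefficient of coincidence = 0.02933/0.04729 ≈ 0.62; interference = 1 − 0.62 = 0.38.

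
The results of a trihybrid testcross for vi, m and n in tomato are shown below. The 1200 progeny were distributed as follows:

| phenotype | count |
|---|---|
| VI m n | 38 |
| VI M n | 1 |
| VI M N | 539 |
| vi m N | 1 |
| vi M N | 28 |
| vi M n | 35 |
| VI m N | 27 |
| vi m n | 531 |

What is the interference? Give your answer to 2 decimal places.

The two most frequent reciprocal classes, vi m n and VI M N, are the parental types, so the F1 was vi m n / VI M N.
The two rarest classes, vi m N and VI M n, are the double crossovers. Comparing them with the parentals, only the n allele has switched, so n is the middle locus and the order is vi – n – m.
vi–n: (66 + 2)/1200 = 0.0567; n–m: (62 + 2)/1200 = 0.0533.
Expected DCO frequency = 0.0567 × 0.0533 ≈ 0.00302; observed = 2/1200 ≈ 0.00167.
Coefficient of coincidence = 0.00167/0.00302 ≈ 0.55; interference = 1 − 0.55 = 0.45.

0.45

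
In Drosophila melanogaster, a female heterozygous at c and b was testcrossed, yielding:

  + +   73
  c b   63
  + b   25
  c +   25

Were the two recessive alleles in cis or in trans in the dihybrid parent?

cis

The two most frequent classes are + + (73) and c b (63); these are the parental (non-recombinant) types.
So the F1 carried + + on one chromosome and c b on the other — the recessive alleles are on the same chromosome (cis / coupling).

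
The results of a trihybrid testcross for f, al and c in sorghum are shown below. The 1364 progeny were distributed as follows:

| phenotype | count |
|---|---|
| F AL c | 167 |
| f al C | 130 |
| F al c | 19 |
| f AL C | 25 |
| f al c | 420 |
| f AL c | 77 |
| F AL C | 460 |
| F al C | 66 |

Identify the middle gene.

f

The two most frequent reciprocal classes, f al c and F AL C, are the parental types, so the F1 was f al c / F AL C.
The two rarest classes, F al c and f AL C, are the double crossovers. Comparing them with the parentals, only the f allele has switched, so f is the middle locus and the order is al – f – c.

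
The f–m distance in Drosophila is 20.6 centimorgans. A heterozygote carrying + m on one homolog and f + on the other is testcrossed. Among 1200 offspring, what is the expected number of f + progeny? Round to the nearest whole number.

476

A map distance of 20.6 centimorgans corresponds to a recombination frequency of 0.206.
The F1 is + m / f +, so f + is a parental gamete class with expected frequency (1 − r)/2 = 0.794/2 = 0.3970.
Expected number = 0.3970 × 1200 = 476.40 ≈ 476.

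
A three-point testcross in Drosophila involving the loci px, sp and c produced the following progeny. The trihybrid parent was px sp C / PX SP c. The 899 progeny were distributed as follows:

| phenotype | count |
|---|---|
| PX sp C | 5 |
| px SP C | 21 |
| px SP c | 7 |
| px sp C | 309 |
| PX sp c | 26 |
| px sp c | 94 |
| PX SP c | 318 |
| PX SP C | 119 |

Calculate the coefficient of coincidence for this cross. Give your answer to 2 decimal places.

0.81

The two rarest classes, PX sp C and px SP c, are the double crossovers. Comparing them with the parentals, only the px allele has switched, so px is the middle locus and the order is c – px – sp.
c–px: (213 + 12)/899 = 0.2503; px–sp: (47 + 12)/899 = 0.0656.
Expected DCO frequency = 0.2503 × 0.0656 ≈ 0.01642; observed = 12/899 ≈ 0.01335.
Coefficient of coincidence = 0.01335/0.01642 ≈ 0.81.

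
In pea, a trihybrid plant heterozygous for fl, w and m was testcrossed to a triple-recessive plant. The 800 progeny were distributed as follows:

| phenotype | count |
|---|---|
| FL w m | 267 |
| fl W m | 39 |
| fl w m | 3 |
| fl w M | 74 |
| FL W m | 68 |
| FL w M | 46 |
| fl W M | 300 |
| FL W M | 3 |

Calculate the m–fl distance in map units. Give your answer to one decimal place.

11.4 map units

The two most frequent reciprocal classes, FL w m and fl W M, are the parental types, so the F1 was FL w m / fl W M.
The two rarest classes, fl w m and FL W M, are the double crossovers. Comparing them with the parentals, only the fl allele has switched, so fl is the middle locus and the order is w – fl – m.
Crossovers in the fl–m interval produce the single-crossover classes FL w M and fl W m (46 + 39 = 85) plus the double crossovers (6).
RF(fl–m) = (85 + 6) / 800 = 91/800 = 0.1138 → 11.4 map units.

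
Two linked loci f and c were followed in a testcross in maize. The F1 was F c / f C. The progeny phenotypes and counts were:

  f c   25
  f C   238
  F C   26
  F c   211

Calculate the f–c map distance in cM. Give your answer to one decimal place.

10.2 cM

The recombinant classes are F C and f c: 26 + 25 = 51.
Recombination frequency = 51/500 = 0.1020 ≈ 10.2%, i.e. 10.2 cM.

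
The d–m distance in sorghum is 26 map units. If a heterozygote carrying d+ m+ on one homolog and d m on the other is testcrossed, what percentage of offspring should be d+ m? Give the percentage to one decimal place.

13.0%

A map distance of 26 map units corresponds to a recombination frequency of 0.260.
The F1 is d+ m+ / d m, so d+ m is a recombinant gamete class with expected frequency r/2 = 0.260/2 = 0.1300.
That is 0.1300 = 13.0% of the progeny.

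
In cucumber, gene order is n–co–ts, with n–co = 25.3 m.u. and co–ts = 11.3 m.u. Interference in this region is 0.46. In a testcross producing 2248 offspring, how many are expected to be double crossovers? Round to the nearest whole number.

Map distances give recombination frequencies of 0.253 and 0.113 for the two intervals.
With interference 0.46 (so coincidence = 0.54), expected double-crossover frequency = 0.253 × 0.113 × 0.54 = 0.01544.
Expected number = 0.01544 × 2248 = 34.70 ≈ 35.

35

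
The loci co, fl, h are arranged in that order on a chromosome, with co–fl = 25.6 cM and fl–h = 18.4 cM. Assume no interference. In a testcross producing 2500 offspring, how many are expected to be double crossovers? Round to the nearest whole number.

118

Map distances give recombination frequencies of 0.256 and 0.184 for the two intervals.
With no interference, expected double-crossover frequency = 0.256 × 0.184 = 0.04710.
Expected number = 0.04710 × 2500 = 117.76 ≈ 118.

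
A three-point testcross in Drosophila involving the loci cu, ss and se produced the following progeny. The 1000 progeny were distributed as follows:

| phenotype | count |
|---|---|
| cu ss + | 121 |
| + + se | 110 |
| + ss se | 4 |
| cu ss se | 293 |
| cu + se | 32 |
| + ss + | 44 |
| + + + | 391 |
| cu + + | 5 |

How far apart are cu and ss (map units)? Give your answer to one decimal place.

8.5 map units

The two most frequent reciprocal classes, cu ss se and + + +, are the parental types, so the F1 was cu ss se / + + +.
The two rarest classes, + ss se and cu + +, are the double crossovers. Comparing them with the parentals, only the cu allele has switched, so cu is the middle locus and the order is se – cu – ss.
Crossovers in the cu–ss interval produce the single-crossover classes cu + se and + ss + (32 + 44 = 76) plus the double crossovers (9).
RF(cu–ss) = (76 + 9) / 1000 = 85/1000 = 0.0850 → 8.5 map units.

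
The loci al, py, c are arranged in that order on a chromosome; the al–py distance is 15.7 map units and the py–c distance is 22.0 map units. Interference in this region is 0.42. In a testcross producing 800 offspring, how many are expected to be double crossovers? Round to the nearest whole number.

16

Map distances give recombination frequencies of 0.157 and 0.220 for the two intervals.
With interference 0.42 (so coincidence = 0.58), expected double-crossover frequency = 0.157 × 0.220 × 0.58 = 0.02003.
Expected number = 0.02003 × 800 = 16.03 ≈ 16.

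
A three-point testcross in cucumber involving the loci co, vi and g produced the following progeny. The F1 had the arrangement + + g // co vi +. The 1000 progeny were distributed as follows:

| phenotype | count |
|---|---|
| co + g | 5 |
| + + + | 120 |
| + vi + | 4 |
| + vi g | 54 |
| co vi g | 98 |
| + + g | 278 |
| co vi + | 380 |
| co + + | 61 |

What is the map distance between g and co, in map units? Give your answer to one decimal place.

22.7 map units

The two rarest classes, co + g and + vi +, are the double crossovers. Comparing them with the parentals, only the co allele has switched, so co is the middle locus and the order is g – co – vi.
Crossovers in the g–co interval produce the single-crossover classes + + + and co vi g (120 + 98 = 218) plus the double crossovers (9).
RF(g–co) = (218 + 9) / 1000 = 227/1000 = 0.2270 → 22.7 map units.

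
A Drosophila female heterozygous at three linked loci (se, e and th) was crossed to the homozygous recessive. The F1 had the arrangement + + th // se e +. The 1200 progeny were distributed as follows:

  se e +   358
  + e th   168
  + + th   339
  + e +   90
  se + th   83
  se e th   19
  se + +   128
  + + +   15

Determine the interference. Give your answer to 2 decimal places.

0.40

The two rarest classes, + + + and se e th, are the double crossovers. Comparing them with the parentals, only the th allele has switched, so th is the middle locus and the order is se – th – e.
se–th: (173 + 34)/1200 = 0.1725; th–e: (296 + 34)/1200 = 0.2750.
Expected DCO frequency = 0.1725 × 0.2750 ≈ 0.04744; observed = 34/1200 ≈ 0.02833.
Coefficient of coincidence = 0.02833/0.04744 ≈ 0.60; interference = 1 − 0.60 = 0.40.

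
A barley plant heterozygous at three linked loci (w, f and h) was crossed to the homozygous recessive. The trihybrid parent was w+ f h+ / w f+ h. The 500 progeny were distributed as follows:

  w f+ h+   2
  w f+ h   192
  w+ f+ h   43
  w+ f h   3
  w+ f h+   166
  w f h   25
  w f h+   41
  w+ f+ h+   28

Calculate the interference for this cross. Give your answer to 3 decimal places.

0.516

The two rarest classes, w+ f h and w f+ h+, are the double crossovers. Comparing them with the parentals, only the h allele has switched, so h is the middle locus and the order is w – h – f.
w–h: (84 + 5)/500 = 0.1780; h–f: (53 + 5)/500 = 0.1160.
Expected DCO frequency = 0.1780 × 0.1160 ≈ 0.02065; observed = 5/500 ≈ 0.01000.
Coefficient of coincidence = 0.01000/0.02065 ≈ 0.484; interference = 1 − 0.484 = 0.516.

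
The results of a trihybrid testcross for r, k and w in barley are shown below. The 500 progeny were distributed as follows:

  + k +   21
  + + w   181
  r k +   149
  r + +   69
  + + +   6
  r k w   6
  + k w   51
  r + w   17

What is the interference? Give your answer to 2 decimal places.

The two most frequent reciprocal classes, r k + and + + w, are the parental types, so the F1 was r k + / + + w.
The two rarest classes, r k w and + + +, are the double crossovers. Comparing them with the parentals, only the w allele has switched, so w is the middle locus and the order is r – w – k.
r–w: (38 + 12)/500 = 0.1000; w–k: (120 + 12)/500 = 0.2640.
Expected DCO frequency = 0.1000 × 0.2640 ≈ 0.02640; observed = 12/500 ≈ 0.02400.
Coefficient of coincidence = 0.02400/0.02640 ≈ 0.91; interference = 1 − 0.91 = 0.09.

0.09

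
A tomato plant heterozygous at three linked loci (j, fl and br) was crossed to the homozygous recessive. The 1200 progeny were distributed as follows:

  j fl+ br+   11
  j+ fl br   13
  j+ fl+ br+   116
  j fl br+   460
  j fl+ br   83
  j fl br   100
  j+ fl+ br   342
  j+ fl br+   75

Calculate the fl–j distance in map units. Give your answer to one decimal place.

The two most frequent reciprocal classes, j fl br+ and j+ fl+ br, are the parental types, so the F1 was j fl br+ / j+ fl+ br.
The two rarest classes, j fl+ br+ and j+ fl br, are the double crossovers. Comparing them with the parentals, only the fl allele has switched, so fl is the middle locus and the order is j – fl – br.
Crossovers in the j–fl interval produce the single-crossover classes j+ fl br+ and j fl+ br (75 + 83 = 158) plus the double crossovers (24).
RF(j–fl) = (158 + 24) / 1200 = 182/1200 = 0.1517 → 15.2 map units.

15.2 map units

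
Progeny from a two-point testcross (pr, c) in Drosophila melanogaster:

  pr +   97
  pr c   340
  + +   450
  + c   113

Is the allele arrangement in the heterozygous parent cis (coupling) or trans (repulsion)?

cis

The two most frequent classes are + + (450) and pr c (340); these are the parental (non-recombinant) types.
So the F1 carried + + on one chromosome and pr c on the other — the recessive alleles are on the same chromosome (cis / coupling).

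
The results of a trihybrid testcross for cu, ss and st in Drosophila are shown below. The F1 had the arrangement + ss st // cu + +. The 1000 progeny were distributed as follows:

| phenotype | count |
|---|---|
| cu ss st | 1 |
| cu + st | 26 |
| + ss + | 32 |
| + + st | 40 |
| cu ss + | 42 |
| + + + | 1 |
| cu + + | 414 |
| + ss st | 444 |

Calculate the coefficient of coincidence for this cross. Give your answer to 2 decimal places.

The two rarest classes, cu ss st and + + +, are the double crossovers. Comparing them with the parentals, only the cu allele has switched, so cu is the middle locus and the order is ss – cu – st.
ss–cu: (82 + 2)/1000 = 0.0840; cu–st: (58 + 2)/1000 = 0.0600.
Expected DCO frequency = 0.0840 × 0.0600 ≈ 0.00504; observed = 2/1000 ≈ 0.00200.
Coefficient of coincidence = 0.00200/0.00504 ≈ 0.40.

0.40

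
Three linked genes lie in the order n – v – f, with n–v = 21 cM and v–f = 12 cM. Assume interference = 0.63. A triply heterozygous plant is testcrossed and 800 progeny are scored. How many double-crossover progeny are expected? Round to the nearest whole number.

Map distances give recombination frequencies of 0.210 and 0.120 for the two intervals.
With interference 0.63 (so coincidence = 0.37), expected double-crossover frequency = 0.210 × 0.120 × 0.37 = 0.00932.
Expected number = 0.00932 × 800 = 7.46 ≈ 7.

7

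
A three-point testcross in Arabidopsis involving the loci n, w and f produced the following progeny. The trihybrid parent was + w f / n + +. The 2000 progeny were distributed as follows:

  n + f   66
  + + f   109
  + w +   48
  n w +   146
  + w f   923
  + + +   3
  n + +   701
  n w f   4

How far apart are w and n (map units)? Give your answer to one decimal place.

The two rarest classes, n w f and + + +, are the double crossovers. Comparing them with the parentals, only the n allele has switched, so n is the middle locus and the order is w – n – f.
Crossovers in the w–n interval produce the single-crossover classes + + f and n w + (109 + 146 = 255) plus the double crossovers (7).
RF(w–n) = (255 + 7) / 2000 = 262/2000 = 0.1310 → 13.1 map units.

13.1 map units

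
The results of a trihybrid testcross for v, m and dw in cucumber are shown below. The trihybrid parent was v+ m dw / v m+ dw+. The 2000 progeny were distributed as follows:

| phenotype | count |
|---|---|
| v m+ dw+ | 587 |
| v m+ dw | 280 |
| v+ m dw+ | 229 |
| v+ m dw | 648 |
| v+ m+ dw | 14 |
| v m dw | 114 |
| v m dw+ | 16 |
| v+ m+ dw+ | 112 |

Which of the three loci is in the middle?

m

The two rarest classes, v+ m+ dw and v m dw+, are the double crossovers. Comparing them with the parentals, only the m allele has switched, so m is the middle locus and the order is dw – m – v.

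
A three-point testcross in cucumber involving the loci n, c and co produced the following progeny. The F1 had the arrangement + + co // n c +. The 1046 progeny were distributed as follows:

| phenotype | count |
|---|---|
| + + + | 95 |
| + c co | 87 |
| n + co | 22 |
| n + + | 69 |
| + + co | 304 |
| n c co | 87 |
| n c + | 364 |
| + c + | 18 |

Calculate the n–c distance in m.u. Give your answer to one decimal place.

The two rarest classes, n + co and + c +, are the double crossovers. Comparing them with the parentals, only the n allele has switched, so n is the middle locus and the order is co – n – c.
Crossovers in the n–c interval produce the single-crossover classes + c co and n + + (87 + 69 = 156) plus the double crossovers (40).
RF(n–c) = (156 + 40) / 1046 = 196/1046 = 0.1874 → 18.7 m.u.

18.7 m.u.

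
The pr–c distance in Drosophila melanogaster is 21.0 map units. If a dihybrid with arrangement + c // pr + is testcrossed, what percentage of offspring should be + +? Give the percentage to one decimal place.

10.5%

A map distance of 21.0 map units corresponds to a recombination frequency of 0.210.
The F1 is + c / pr +, so + + is a recombinant gamete class with expected frequency r/2 = 0.210/2 = 0.1050.
That is 0.1050 = 10.5% of the progeny.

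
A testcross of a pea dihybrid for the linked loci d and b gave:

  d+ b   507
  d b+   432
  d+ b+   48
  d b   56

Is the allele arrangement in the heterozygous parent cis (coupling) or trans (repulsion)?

The two most frequent classes are d+ b (507) and d b+ (432); these are the parental (non-recombinant) types.
So the F1 carried d+ b on one chromosome and d b+ on the other — the recessive alleles are on opposite chromosomes (trans / repulsion).

trans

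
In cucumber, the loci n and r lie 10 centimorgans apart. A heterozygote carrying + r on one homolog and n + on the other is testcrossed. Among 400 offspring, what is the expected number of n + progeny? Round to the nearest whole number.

A map distance of 10 centimorgans corresponds to a recombination frequency of 0.100.
The F1 is + r / n +, so n + is a parental gamete class with expected frequency (1 − r)/2 = 0.900/2 = 0.4500.
Expected number = 0.4500 × 400 = 180.00 ≈ 180.

180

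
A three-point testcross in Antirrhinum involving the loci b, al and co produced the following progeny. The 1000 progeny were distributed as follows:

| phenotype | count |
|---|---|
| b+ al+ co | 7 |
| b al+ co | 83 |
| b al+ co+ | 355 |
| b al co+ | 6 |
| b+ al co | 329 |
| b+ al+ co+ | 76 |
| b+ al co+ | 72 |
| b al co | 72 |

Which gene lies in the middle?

The two most frequent reciprocal classes, b+ al co and b al+ co+, are the parental types, so the F1 was b+ al co / b al+ co+.
The two rarest classes, b+ al+ co and b al co+, are the double crossovers. Comparing them with the parentals, only the al allele has switched, so al is the middle locus and the order is b – al – co.

al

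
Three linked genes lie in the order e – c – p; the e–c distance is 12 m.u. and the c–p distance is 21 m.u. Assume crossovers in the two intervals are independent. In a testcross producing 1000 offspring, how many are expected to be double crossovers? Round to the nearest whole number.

25

Map distances give recombination frequencies of 0.120 and 0.210 for the two intervals.
With no interference, expected double-crossover frequency = 0.120 × 0.210 = 0.02520.
Expected number = 0.02520 × 1000 = 25.20 ≈ 25.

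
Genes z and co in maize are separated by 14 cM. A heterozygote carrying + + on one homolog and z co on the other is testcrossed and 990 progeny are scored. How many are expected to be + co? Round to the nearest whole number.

A map distance of 14 cM corresponds to a recombination frequency of 0.140.
The F1 is + + / z co, so + co is a recombinant gamete class with expected frequency r/2 = 0.140/2 = 0.0700.
Expected number = 0.0700 × 990 = 69.30 ≈ 69.

69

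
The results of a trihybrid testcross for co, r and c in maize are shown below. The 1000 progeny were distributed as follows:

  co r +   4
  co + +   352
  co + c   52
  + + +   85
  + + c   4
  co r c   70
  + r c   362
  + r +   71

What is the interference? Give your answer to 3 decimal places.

The two most frequent reciprocal classes, co + + and + r c, are the parental types, so the F1 was co + + / + r c.
The two rarest classes, co r + and + + c, are the double crossovers. Comparing them with the parentals, only the r allele has switched, so r is the middle locus and the order is c – r – co.
c–r: (123 + 8)/1000 = 0.1310; r–co: (155 + 8)/1000 = 0.1630.
Expected DCO frequency = 0.1310 × 0.1630 ≈ 0.02135; observed = 8/1000 ≈ 0.00800.
Coefficient of coincidence = 0.00800/0.02135 ≈ 0.375; interference = 1 − 0.375 = 0.625.

0.625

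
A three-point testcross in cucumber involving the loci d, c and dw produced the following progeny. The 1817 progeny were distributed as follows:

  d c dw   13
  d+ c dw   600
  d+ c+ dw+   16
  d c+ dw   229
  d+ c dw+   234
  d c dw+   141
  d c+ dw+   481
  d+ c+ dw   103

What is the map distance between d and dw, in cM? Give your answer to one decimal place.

The two most frequent reciprocal classes, d+ c dw and d c+ dw+, are the parental types, so the F1 was d+ c dw / d c+ dw+.
The two rarest classes, d c dw and d+ c+ dw+, are the double crossovers. Comparing them with the parentals, only the d allele has switched, so d is the middle locus and the order is dw – d – c.
Crossovers in the dw–d interval produce the single-crossover classes d+ c dw+ and d c+ dw (234 + 229 = 463) plus the double crossovers (29).
RF(dw–d) = (463 + 29) / 1817 = 492/1817 = 0.2708 → 27.1 cM.

27.1 cM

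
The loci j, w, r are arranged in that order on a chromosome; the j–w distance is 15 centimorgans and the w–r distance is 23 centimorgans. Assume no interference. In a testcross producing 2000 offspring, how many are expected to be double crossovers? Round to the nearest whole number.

69

Map distances give recombination frequencies of 0.150 and 0.230 for the two intervals.
With no interference, expected double-crossover frequency = 0.150 × 0.230 = 0.03450.
Expected number = 0.03450 × 2000 = 69.00 ≈ 69.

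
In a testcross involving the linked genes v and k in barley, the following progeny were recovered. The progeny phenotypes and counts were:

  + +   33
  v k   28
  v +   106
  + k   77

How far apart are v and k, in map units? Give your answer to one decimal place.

25.0 map units

The two most frequent classes, + k (77) and v + (106), are the parental types, so the F1 was + k / v +.
The recombinant classes are + + and v k: 33 + 28 = 61.
Recombination frequency = 61/244 = 0.2500 ≈ 25.0%, i.e. 25.0 map units.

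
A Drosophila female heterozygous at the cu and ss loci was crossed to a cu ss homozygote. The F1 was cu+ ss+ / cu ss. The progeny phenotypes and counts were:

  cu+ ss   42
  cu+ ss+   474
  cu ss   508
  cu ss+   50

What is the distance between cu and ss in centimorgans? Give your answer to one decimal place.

The recombinant classes are cu+ ss and cu ss+: 42 + 50 = 92.
Recombination frequency = 92/1074 = 0.0857 ≈ 8.6%, i.e. 8.6 centimorgans.

8.6 centimorgans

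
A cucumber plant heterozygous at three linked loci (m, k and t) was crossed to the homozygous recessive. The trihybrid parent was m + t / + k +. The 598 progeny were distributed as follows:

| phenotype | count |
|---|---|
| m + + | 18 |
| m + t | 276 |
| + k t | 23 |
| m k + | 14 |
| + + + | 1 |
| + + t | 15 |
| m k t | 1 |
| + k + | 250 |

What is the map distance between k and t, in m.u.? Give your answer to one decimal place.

7.2 m.u.

The two rarest classes, m k t and + + +, are the double crossovers. Comparing them with the parentals, only the k allele has switched, so k is the middle locus and the order is t – k – m.
Crossovers in the t–k interval produce the single-crossover classes m + + and + k t (18 + 23 = 41) plus the double crossovers (2).
RF(t–k) = (41 + 2) / 598 = 43/598 = 0.0719 → 7.2 m.u.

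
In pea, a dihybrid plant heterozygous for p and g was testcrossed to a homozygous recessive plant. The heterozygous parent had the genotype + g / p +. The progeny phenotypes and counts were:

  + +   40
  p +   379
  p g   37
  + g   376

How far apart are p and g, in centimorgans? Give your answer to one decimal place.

9.3 centimorgans

The recombinant classes are + + and p g: 40 + 37 = 77.
Recombination frequency = 77/832 = 0.0925 ≈ 9.3%, i.e. 9.3 centimorgans.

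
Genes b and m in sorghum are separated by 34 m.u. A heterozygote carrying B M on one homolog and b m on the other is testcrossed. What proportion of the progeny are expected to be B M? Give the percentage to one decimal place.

33.0%

A map distance of 34 m.u. corresponds to a recombination frequency of 0.340.
The F1 is B M / b m, so B M is a parental gamete class with expected frequency (1 − r)/2 = 0.660/2 = 0.3300.
That is 0.3300 = 33.0% of the progeny.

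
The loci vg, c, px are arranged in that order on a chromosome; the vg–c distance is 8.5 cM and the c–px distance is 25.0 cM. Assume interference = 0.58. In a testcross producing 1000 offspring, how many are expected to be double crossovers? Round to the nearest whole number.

9

Map distances give recombination frequencies of 0.085 and 0.250 for the two intervals.
With interference 0.58 (so coincidence = 0.42), expected double-crossover frequency = 0.085 × 0.250 × 0.42 = 0.00893.
Expected number = 0.00893 × 1000 = 8.93 ≈ 9.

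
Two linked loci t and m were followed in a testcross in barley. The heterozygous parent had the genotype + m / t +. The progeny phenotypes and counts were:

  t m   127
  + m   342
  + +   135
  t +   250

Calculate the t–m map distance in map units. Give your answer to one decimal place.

The recombinant classes are + + and t m: 135 + 127 = 262.
Recombination frequency = 262/854 = 0.3068 ≈ 30.7%, i.e. 30.7 map units.

30.7 map units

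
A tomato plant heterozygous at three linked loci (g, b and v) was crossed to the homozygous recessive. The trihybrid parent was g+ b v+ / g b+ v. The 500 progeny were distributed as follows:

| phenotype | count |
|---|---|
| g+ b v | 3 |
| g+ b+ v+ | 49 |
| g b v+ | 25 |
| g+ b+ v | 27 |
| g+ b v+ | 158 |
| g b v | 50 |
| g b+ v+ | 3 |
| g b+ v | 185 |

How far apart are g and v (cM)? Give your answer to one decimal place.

11.6 cM

The two rarest classes, g+ b v and g b+ v+, are the double crossovers. Comparing them with the parentals, only the v allele has switched, so v is the middle locus and the order is g – v – b.
Crossovers in the g–v interval produce the single-crossover classes g b v+ and g+ b+ v (25 + 27 = 52) plus the double crossovers (6).
RF(g–v) = (52 + 6) / 500 = 58/500 = 0.1160 → 11.6 cM.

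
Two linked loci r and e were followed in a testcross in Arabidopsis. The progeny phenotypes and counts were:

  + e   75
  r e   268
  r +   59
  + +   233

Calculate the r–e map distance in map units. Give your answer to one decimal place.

21.1 map units

The two most frequent classes, + + (233) and r e (268), are the parental types, so the F1 was + + / r e.
The recombinant classes are + e and r +: 75 + 59 = 134.
Recombination frequency = 134/635 = 0.2110 ≈ 21.1%, i.e. 21.1 map units.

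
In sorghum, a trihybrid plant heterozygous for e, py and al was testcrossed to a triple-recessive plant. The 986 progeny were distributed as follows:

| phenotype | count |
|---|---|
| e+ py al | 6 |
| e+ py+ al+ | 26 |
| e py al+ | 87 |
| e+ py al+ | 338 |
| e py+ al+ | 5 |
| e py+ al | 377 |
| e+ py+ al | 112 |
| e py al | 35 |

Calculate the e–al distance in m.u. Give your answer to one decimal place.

The two most frequent reciprocal classes, e+ py al+ and e py+ al, are the parental types, so the F1 was e+ py al+ / e py+ al.
The two rarest classes, e+ py al and e py+ al+, are the double crossovers. Comparing them with the parentals, only the al allele has switched, so al is the middle locus and the order is e – al – py.
Crossovers in the e–al interval produce the single-crossover classes e py al+ and e+ py+ al (87 + 112 = 199) plus the double crossovers (11).
RF(e–al) = (199 + 11) / 986 = 210/986 = 0.2130 → 21.3 m.u.

21.3 m.u.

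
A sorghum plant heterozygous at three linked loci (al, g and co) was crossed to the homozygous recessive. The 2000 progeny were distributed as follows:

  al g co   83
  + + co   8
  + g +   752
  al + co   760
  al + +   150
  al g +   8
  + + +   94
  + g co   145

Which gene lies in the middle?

al

The two most frequent reciprocal classes, + g + and al + co, are the parental types, so the F1 was + g + / al + co.
The two rarest classes, al g + and + + co, are the double crossovers. Comparing them with the parentals, only the al allele has switched, so al is the middle locus and the order is co – al – g.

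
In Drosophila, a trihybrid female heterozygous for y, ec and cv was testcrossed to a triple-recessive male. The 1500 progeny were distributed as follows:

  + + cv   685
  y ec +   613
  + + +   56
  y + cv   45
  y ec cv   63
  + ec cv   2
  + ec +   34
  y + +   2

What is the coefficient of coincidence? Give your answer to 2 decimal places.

The two most frequent reciprocal classes, y ec + and + + cv, are the parental types, so the F1 was y ec + / + + cv.
The two rarest classes, y + + and + ec cv, are the double crossovers. Comparing them with the parentals, only the ec allele has switched, so ec is the middle locus and the order is cv – ec – y.
cv–ec: (119 + 4)/1500 = 0.0820; ec–y: (79 + 4)/1500 = 0.0553.
Expected DCO frequency = 0.0820 × 0.0553 ≈ 0.00453; observed = 4/1500 ≈ 0.00267.
Coefficient of coincidence = 0.00267/0.00453 ≈ 0.59.

0.59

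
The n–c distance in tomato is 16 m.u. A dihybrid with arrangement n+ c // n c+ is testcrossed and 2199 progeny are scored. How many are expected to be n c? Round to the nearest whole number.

176

A map distance of 16 m.u. corresponds to a recombination frequency of 0.160.
The F1 is n+ c / n c+, so n c is a recombinant gamete class with expected frequency r/2 = 0.160/2 = 0.0800.
Expected number = 0.0800 × 2199 = 175.92 ≈ 176.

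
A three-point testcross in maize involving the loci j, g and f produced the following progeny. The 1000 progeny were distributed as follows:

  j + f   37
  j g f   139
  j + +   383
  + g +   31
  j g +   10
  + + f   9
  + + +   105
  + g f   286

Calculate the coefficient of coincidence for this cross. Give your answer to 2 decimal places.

0.83

The two most frequent reciprocal classes, j + + and + g f, are the parental types, so the F1 was j + + / + g f.
The two rarest classes, j g + and + + f, are the double crossovers. Comparing them with the parentals, only the g allele has switched, so g is the middle locus and the order is j – g – f.
j–g: (244 + 19)/1000 = 0.2630; g–f: (68 + 19)/1000 = 0.0870.
Expected DCO frequency = 0.2630 × 0.0870 ≈ 0.02288; observed = 19/1000 ≈ 0.01900.
Coefficient of coincidence = 0.01900/0.02288 ≈ 0.83.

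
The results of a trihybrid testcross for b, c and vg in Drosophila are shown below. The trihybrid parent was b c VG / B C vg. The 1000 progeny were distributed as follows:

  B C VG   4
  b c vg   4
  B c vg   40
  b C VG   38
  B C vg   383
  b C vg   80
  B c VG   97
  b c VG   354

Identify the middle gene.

vg

The two rarest classes, b c vg and B C VG, are the double crossovers. Comparing them with the parentals, only the vg allele has switched, so vg is the middle locus and the order is c – vg – b.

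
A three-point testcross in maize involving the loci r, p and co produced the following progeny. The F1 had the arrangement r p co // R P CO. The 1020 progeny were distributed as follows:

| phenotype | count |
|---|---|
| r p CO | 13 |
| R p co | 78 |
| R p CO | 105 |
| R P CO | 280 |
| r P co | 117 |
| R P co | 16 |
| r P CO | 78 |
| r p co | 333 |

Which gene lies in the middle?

co

The two rarest classes, r p CO and R P co, are the double crossovers. Comparing them with the parentals, only the co allele has switched, so co is the middle locus and the order is r – co – p.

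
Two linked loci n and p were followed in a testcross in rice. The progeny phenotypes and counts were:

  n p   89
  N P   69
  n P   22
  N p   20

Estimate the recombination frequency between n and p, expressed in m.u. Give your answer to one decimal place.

The two most frequent classes, N P (69) and n p (89), are the parental types, so the F1 was N P / n p.
The recombinant classes are N p and n P: 20 + 22 = 42.
Recombination frequency = 42/200 = 0.2100 ≈ 21.0%, i.e. 21.0 m.u.

21.0 m.u.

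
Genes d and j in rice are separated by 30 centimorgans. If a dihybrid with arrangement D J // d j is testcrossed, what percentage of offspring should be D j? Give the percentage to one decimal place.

A map distance of 30 centimorgans corresponds to a recombination frequency of 0.300.
The F1 is D J / d j, so D j is a recombinant gamete class with expected frequency r/2 = 0.300/2 = 0.1500.
That is 0.1500 = 15.0% of the progeny.

15.0%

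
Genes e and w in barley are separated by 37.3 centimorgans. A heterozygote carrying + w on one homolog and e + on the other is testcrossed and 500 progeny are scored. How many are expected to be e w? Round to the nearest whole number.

93

A map distance of 37.3 centimorgans corresponds to a recombination frequency of 0.373.
The F1 is + w / e +, so e w is a recombinant gamete class with expected frequency r/2 = 0.373/2 = 0.1865.
Expected number = 0.1865 × 500 = 93.25 ≈ 93.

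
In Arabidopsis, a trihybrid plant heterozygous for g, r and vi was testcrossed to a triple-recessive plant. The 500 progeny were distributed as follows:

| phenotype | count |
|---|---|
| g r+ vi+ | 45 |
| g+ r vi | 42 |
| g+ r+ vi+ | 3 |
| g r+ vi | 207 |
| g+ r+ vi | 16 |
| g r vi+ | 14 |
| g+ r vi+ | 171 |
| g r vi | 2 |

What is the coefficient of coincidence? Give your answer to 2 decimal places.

0.78

The two most frequent reciprocal classes, g+ r vi+ and g r+ vi, are the parental types, so the F1 was g+ r vi+ / g r+ vi.
The two rarest classes, g+ r+ vi+ and g r vi, are the double crossovers. Comparing them with the parentals, only the r allele has switched, so r is the middle locus and the order is vi – r – g.
vi–r: (87 + 5)/500 = 0.1840; r–g: (30 + 5)/500 = 0.0700.
Expected DCO frequency = 0.1840 × 0.0700 ≈ 0.01288; observed = 5/500 ≈ 0.01000.
Coefficient of coincidence = 0.01000/0.01288 ≈ 0.78.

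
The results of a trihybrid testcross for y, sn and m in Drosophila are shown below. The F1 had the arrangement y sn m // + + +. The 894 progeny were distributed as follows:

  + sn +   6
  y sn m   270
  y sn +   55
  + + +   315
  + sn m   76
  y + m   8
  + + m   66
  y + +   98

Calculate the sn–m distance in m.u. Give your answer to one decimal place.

The two rarest classes, y + m and + sn +, are the double crossovers. Comparing them with the parentals, only the sn allele has switched, so sn is the middle locus and the order is m – sn – y.
Crossovers in the m–sn interval produce the single-crossover classes y sn + and + + m (55 + 66 = 121) plus the double crossovers (14).
RF(m–sn) = (121 + 14) / 894 = 135/894 = 0.1510 → 15.1 m.u.

15.1 m.u.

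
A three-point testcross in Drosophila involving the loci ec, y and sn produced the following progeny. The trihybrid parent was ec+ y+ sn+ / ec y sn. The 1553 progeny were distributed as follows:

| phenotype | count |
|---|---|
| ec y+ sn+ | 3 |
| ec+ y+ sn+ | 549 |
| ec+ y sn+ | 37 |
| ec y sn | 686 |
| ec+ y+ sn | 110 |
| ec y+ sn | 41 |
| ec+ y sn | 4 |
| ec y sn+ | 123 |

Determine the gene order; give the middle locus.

ec

The two rarest classes, ec y+ sn+ and ec+ y sn, are the double crossovers. Comparing them with the parentals, only the ec allele has switched, so ec is the middle locus and the order is y – ec – sn.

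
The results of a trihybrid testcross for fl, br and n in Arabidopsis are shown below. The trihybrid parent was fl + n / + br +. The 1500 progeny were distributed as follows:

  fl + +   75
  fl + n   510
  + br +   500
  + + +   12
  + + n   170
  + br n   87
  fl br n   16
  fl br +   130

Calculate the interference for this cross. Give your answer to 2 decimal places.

0.33

The two rarest classes, fl br n and + + +, are the double crossovers. Comparing them with the parentals, only the br allele has switched, so br is the middle locus and the order is n – br – fl.
n–br: (162 + 28)/1500 = 0.1267; br–fl: (300 + 28)/1500 = 0.2187.
Expected DCO frequency = 0.1267 × 0.2187 ≈ 0.02771; observed = 28/1500 ≈ 0.01867.
Coefficient of coincidence = 0.01867/0.02771 ≈ 0.67; interference = 1 − 0.67 = 0.33.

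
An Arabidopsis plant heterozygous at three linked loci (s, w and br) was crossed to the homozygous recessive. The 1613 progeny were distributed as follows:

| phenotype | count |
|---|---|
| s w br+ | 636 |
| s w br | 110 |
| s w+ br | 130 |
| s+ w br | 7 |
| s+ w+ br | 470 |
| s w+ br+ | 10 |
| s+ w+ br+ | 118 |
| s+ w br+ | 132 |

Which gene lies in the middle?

The two most frequent reciprocal classes, s w br+ and s+ w+ br, are the parental types, so the F1 was s w br+ / s+ w+ br.
The two rarest classes, s w+ br+ and s+ w br, are the double crossovers. Comparing them with the parentals, only the w allele has switched, so w is the middle locus and the order is br – w – s.

w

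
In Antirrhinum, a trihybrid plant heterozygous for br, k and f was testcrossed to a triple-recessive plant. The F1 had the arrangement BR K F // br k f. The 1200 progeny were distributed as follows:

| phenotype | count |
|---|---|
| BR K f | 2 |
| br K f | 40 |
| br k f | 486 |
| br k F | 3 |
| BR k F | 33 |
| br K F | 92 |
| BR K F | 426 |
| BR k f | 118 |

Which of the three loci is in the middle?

The two rarest classes, BR K f and br k F, are the double crossovers. Comparing them with the parentals, only the f allele has switched, so f is the middle locus and the order is br – f – k.

f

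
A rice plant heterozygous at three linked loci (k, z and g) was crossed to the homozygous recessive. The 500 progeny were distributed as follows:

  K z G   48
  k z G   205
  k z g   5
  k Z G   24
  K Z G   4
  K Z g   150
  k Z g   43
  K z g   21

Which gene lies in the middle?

g

The two most frequent reciprocal classes, k z G and K Z g, are the parental types, so the F1 was k z G / K Z g.
The two rarest classes, k z g and K Z G, are the double crossovers. Comparing them with the parentals, only the g allele has switched, so g is the middle locus and the order is z – g – k.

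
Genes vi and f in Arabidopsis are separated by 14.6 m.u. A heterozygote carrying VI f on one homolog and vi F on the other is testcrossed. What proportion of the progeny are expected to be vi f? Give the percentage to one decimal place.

A map distance of 14.6 m.u. corresponds to a recombination frequency of 0.146.
The F1 is VI f / vi F, so vi f is a recombinant gamete class with expected frequency r/2 = 0.146/2 = 0.0730.
That is 0.0730 = 7.3% of the progeny.

7.3%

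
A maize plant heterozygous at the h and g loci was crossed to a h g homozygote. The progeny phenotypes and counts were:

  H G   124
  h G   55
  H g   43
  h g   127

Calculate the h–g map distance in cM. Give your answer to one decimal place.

The two most frequent classes, H G (124) and h g (127), are the parental types, so the F1 was H G / h g.
The recombinant classes are H g and h G: 43 + 55 = 98.
Recombination frequency = 98/349 = 0.2808 ≈ 28.1%, i.e. 28.1 cM.

28.1 cM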